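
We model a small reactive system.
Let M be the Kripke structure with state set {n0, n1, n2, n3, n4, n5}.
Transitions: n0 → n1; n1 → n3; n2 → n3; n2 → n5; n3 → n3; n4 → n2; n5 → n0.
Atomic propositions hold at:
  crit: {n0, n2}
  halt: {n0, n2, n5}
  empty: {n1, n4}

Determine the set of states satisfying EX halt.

{n2, n4, n5}

Sat(EX halt) = {s : some successor in {n0, n2, n5}} = {n2, n4, n5}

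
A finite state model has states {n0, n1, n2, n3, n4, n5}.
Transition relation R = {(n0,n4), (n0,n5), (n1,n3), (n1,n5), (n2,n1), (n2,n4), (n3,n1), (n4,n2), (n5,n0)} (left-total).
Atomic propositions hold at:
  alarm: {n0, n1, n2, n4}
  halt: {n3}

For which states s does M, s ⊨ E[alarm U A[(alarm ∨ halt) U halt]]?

{n0, n1, n2, n3, n4}

Sat(alarm ∨ halt) = {n0, n1, n2, n3, n4}
A[(alarm ∨ halt) U halt]: least fixpoint, start Z0 = Sat(halt) = {n3}, add states in Sat(alarm ∨ halt) with every successor in Z. Already a fixed point.
Sat(A[(alarm ∨ halt) U halt]) = {n3}
E[alarm U A[(alarm ∨ halt) U halt]]: least fixpoint, start Z0 = Sat(A[(alarm ∨ halt) U halt]) = {n3}, add states in Sat(alarm) with some successor in Z. Z1 = {n1, n3}; Z2 = {n1, n2, n3}; Z3 = {n1, n2, n3, n4}; Z4 = {n0, n1, n2, n3, n4}; fixed.
Sat(E[alarm U A[(alarm ∨ halt) U halt]]) = {n0, n1, n2, n3, n4}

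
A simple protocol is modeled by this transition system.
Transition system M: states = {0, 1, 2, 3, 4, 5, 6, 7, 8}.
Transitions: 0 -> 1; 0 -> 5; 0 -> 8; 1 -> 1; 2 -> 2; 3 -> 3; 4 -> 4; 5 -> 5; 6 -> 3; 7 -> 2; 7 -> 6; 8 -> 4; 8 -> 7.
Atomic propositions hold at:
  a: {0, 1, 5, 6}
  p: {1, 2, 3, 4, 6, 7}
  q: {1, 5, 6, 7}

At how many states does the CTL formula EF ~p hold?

3

Sat(~p) = {0, 5, 8}
EF ~p: least fixpoint, start Z0 = {0, 5, 8}, add states with some successor in Z. Already a fixed point.
Sat(EF ~p) = {0, 5, 8}
|Sat(EF ~p)| = |{0, 5, 8}| = 3.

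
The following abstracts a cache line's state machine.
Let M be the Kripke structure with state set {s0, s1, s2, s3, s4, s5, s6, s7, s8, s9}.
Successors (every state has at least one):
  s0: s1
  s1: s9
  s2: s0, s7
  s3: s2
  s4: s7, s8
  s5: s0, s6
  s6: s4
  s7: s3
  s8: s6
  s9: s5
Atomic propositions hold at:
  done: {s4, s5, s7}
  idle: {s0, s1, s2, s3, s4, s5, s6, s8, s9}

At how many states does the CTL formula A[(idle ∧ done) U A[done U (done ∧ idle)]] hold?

2

Sat(idle ∧ done) = {s4, s5}
Sat(done ∧ idle) = {s4, s5}
A[done U (done ∧ idle)]: least fixpoint, start Z0 = Sat((done ∧ idle)) = {s4, s5}, add states in Sat(done) with every successor in Z. Already a fixed point.
Sat(A[done U (done ∧ idle)]) = {s4, s5}
A[(idle ∧ done) U A[done U (done ∧ idle)]]: least fixpoint, start Z0 = Sat(A[done U (done ∧ idle)]) = {s4, s5}, add states in Sat(idle ∧ done) with every successor in Z. Already a fixed point.
Sat(A[(idle ∧ done) U A[done U (done ∧ idle)]]) = {s4, s5}
|Sat(A[(idle ∧ done) U A[done U (done ∧ idle)]])| = |{s4, s5}| = 2.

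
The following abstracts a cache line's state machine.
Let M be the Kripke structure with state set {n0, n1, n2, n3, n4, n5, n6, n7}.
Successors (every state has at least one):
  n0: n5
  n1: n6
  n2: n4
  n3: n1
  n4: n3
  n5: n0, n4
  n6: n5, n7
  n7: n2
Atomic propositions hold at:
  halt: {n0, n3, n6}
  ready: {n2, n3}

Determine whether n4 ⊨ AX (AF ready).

AF ready: least fixpoint, start Z0 = {n2, n3}, add states with every successor in Z. Z1 = {n2, n3, n4, n7}; fixed.
Sat(AF ready) = {n2, n3, n4, n7}
Sat(AX (AF ready)) = {s : every successor in {n2, n3, n4, n7}} = {n2, n4, n7}
n4 ∈ Sat(AX (AF ready)) = {n2, n4, n7}, so the formula holds at n4.

Yes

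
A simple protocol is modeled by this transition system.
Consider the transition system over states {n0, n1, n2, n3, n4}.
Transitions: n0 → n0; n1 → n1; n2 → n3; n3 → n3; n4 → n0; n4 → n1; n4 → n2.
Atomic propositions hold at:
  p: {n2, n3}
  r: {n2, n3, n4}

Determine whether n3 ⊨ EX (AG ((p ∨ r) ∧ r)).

Yes

Sat(p ∨ r) = {n2, n3, n4}
Sat((p ∨ r) ∧ r) = {n2, n3, n4}
AG ((p ∨ r) ∧ r): greatest fixpoint, start Z0 = {n2, n3, n4}, keep only states in Sat with every successor in Z. Z1 = {n2, n3}; fixed.
Sat(AG ((p ∨ r) ∧ r)) = {n2, n3}
Sat(EX (AG ((p ∨ r) ∧ r))) = {s : some successor in {n2, n3}} = {n2, n3, n4}
n3 ∈ Sat(EX (AG ((p ∨ r) ∧ r))) = {n2, n3, n4}, so the formula holds at n3.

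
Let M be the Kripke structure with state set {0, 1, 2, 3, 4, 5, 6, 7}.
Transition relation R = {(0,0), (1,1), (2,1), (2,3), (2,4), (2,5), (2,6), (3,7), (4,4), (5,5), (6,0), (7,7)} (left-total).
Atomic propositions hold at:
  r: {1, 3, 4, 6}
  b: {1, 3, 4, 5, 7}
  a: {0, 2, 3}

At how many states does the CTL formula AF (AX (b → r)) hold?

Sat(b → r) = {0, 1, 2, 3, 4, 6}
Sat(AX (b → r)) = {s : every successor in {0, 1, 2, 3, 4, 6}} = {0, 1, 4, 6}
AF (AX (b → r)): least fixpoint, start Z0 = {0, 1, 4, 6}, add states with every successor in Z. Already a fixed point.
Sat(AF (AX (b → r))) = {0, 1, 4, 6}
|Sat(AF (AX (b → r)))| = |{0, 1, 4, 6}| = 4.

4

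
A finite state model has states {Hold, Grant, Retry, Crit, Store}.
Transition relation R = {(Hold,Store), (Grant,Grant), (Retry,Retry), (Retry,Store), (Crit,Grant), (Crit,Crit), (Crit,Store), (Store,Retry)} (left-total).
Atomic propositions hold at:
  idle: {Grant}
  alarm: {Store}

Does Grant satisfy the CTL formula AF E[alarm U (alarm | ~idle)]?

No

Sat(~idle) = {Hold, Retry, Crit, Store}
Sat(alarm | ~idle) = {Hold, Retry, Crit, Store}
E[alarm U (alarm | ~idle)]: least fixpoint, start Z0 = Sat((alarm | ~idle)) = {Hold, Retry, Crit, Store}, add states in Sat(alarm) with some successor in Z. Already a fixed point.
Sat(E[alarm U (alarm | ~idle)]) = {Hold, Retry, Crit, Store}
AF E[alarm U (alarm | ~idle)]: least fixpoint, start Z0 = {Hold, Retry, Crit, Store}, add states with every successor in Z. Already a fixed point.
Sat(AF E[alarm U (alarm | ~idle)]) = {Hold, Retry, Crit, Store}
Grant ∉ Sat(AF E[alarm U (alarm | ~idle)]) = {Hold, Retry, Crit, Store}, so the formula does not hold at Grant.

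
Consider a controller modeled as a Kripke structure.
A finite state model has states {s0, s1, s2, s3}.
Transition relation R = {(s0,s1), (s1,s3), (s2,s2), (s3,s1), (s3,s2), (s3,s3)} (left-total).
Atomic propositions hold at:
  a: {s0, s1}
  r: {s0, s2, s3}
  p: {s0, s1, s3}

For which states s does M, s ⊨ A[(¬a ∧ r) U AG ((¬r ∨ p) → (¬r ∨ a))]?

Sat(¬a) = {s2, s3}
Sat(¬a ∧ r) = {s2, s3}
Sat(¬r) = {s1}
Sat(¬r ∨ p) = {s0, s1, s3}
Sat(¬r ∨ a) = {s0, s1}
Sat((¬r ∨ p) → (¬r ∨ a)) = {s0, s1, s2}
AG ((¬r ∨ p) → (¬r ∨ a)): greatest fixpoint, start Z0 = {s0, s1, s2}, keep only states in Sat with every successor in Z. Z1 = {s0, s2}; Z2 = {s2}; fixed.
Sat(AG ((¬r ∨ p) → (¬r ∨ a))) = {s2}
A[(¬a ∧ r) U AG ((¬r ∨ p) → (¬r ∨ a))]: least fixpoint, start Z0 = Sat(AG ((¬r ∨ p) → (¬r ∨ a))) = {s2}, add states in Sat(¬a ∧ r) with every successor in Z. Already a fixed point.
Sat(A[(¬a ∧ r) U AG ((¬r ∨ p) → (¬r ∨ a))]) = {s2}

{s2}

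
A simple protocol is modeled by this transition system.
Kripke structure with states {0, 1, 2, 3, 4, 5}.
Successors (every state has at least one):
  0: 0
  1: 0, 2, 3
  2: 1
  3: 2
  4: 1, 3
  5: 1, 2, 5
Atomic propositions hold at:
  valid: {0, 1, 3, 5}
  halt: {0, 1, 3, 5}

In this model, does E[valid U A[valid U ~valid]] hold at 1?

Sat(~valid) = {2, 4}
A[valid U ~valid]: least fixpoint, start Z0 = Sat(~valid) = {2, 4}, add states in Sat(valid) with every successor in Z. Z1 = {2, 3, 4}; fixed.
Sat(A[valid U ~valid]) = {2, 3, 4}
E[valid U A[valid U ~valid]]: least fixpoint, start Z0 = Sat(A[valid U ~valid]) = {2, 3, 4}, add states in Sat(valid) with some successor in Z. Z1 = {1, 2, 3, 4, 5}; fixed.
Sat(E[valid U A[valid U ~valid]]) = {1, 2, 3, 4, 5}
1 ∈ Sat(E[valid U A[valid U ~valid]]) = {1, 2, 3, 4, 5}, so the formula holds at 1.

Yes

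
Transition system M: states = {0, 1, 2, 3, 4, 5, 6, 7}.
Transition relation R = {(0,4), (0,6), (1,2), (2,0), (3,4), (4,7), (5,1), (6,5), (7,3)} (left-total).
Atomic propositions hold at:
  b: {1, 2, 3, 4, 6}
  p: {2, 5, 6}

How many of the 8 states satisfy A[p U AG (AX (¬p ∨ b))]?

Sat(¬p) = {0, 1, 3, 4, 7}
Sat(¬p ∨ b) = {0, 1, 2, 3, 4, 6, 7}
Sat(AX (¬p ∨ b)) = {s : every successor in {0, 1, 2, 3, 4, 6, 7}} = {0, 1, 2, 3, 4, 5, 7}
AG (AX (¬p ∨ b)): greatest fixpoint, start Z0 = {0, 1, 2, 3, 4, 5, 7}, keep only states in Sat with every successor in Z. Z1 = {1, 2, 3, 4, 5, 7}; Z2 = {1, 3, 4, 5, 7}; Z3 = {3, 4, 5, 7}; Z4 = {3, 4, 7}; fixed.
Sat(AG (AX (¬p ∨ b))) = {3, 4, 7}
A[p U AG (AX (¬p ∨ b))]: least fixpoint, start Z0 = Sat(AG (AX (¬p ∨ b))) = {3, 4, 7}, add states in Sat(p) with every successor in Z. Already a fixed point.
Sat(A[p U AG (AX (¬p ∨ b))]) = {3, 4, 7}
|Sat(A[p U AG (AX (¬p ∨ b))])| = |{3, 4, 7}| = 3.

3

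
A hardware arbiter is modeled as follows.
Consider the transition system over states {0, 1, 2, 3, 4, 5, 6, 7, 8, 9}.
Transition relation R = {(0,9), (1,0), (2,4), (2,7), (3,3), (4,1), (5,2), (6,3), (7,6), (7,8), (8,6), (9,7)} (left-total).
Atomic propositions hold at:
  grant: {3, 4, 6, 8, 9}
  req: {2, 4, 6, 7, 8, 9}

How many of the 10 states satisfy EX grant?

6

Sat(EX grant) = {s : some successor in {3, 4, 6, 8, 9}} = {0, 2, 3, 6, 7, 8}
|Sat(EX grant)| = |{0, 2, 3, 6, 7, 8}| = 6.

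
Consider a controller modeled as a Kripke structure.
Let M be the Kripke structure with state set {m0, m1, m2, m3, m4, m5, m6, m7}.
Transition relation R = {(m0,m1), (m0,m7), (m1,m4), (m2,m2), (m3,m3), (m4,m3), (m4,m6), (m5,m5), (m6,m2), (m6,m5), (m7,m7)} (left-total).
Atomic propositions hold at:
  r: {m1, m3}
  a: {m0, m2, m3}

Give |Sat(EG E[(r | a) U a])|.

Sat(r | a) = {m0, m1, m2, m3}
E[(r | a) U a]: least fixpoint, start Z0 = Sat(a) = {m0, m2, m3}, add states in Sat(r | a) with some successor in Z. Already a fixed point.
Sat(E[(r | a) U a]) = {m0, m2, m3}
EG E[(r | a) U a]: greatest fixpoint, start Z0 = {m0, m2, m3}, keep only states in Sat with some successor in Z. Z1 = {m2, m3}; fixed.
Sat(EG E[(r | a) U a]) = {m2, m3}
|Sat(EG E[(r | a) U a])| = |{m2, m3}| = 2.

2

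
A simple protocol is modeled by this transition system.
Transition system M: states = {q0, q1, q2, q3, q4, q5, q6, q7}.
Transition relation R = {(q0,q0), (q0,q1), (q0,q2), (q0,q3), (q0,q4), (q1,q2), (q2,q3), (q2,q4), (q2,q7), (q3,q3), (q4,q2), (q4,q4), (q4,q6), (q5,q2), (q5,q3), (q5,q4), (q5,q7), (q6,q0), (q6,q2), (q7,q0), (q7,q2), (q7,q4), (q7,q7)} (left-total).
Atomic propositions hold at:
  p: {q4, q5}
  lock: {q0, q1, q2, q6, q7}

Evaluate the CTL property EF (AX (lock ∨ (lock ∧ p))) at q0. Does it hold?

Yes

Sat(lock ∧ p) = ∅
Sat(lock ∨ (lock ∧ p)) = {q0, q1, q2, q6, q7}
Sat(AX (lock ∨ (lock ∧ p))) = {s : every successor in {q0, q1, q2, q6, q7}} = {q1, q6}
EF (AX (lock ∨ (lock ∧ p))): least fixpoint, start Z0 = {q1, q6}, add states with some successor in Z. Z1 = {q0, q1, q4, q6}; Z2 = {q0, q1, q2, q4, q5, q6, q7}; fixed.
Sat(EF (AX (lock ∨ (lock ∧ p)))) = {q0, q1, q2, q4, q5, q6, q7}
q0 ∈ Sat(EF (AX (lock ∨ (lock ∧ p)))) = {q0, q1, q2, q4, q5, q6, q7}, so the formula holds at q0.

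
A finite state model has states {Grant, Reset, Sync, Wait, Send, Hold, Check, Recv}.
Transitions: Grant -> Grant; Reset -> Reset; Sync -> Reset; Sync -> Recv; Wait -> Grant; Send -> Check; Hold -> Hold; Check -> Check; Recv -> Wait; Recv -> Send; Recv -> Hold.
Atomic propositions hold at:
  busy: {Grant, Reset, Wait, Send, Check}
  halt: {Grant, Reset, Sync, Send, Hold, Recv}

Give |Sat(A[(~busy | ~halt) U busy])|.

5

Sat(~busy) = {Sync, Hold, Recv}
Sat(~halt) = {Wait, Check}
Sat(~busy | ~halt) = {Sync, Wait, Hold, Check, Recv}
A[(~busy | ~halt) U busy]: least fixpoint, start Z0 = Sat(busy) = {Grant, Reset, Wait, Send, Check}, add states in Sat(~busy | ~halt) with every successor in Z. Already a fixed point.
Sat(A[(~busy | ~halt) U busy]) = {Grant, Reset, Wait, Send, Check}
|Sat(A[(~busy | ~halt) U busy])| = |{Grant, Reset, Wait, Send, Check}| = 5.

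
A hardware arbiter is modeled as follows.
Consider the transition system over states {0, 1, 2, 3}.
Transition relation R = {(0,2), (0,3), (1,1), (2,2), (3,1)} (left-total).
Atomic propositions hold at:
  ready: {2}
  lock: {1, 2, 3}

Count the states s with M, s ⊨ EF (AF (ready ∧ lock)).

Sat(ready ∧ lock) = {2}
AF (ready ∧ lock): least fixpoint, start Z0 = {2}, add states with every successor in Z. Already a fixed point.
Sat(AF (ready ∧ lock)) = {2}
EF (AF (ready ∧ lock)): least fixpoint, start Z0 = {2}, add states with some successor in Z. Z1 = {0, 2}; fixed.
Sat(EF (AF (ready ∧ lock))) = {0, 2}
|Sat(EF (AF (ready ∧ lock)))| = |{0, 2}| = 2.

2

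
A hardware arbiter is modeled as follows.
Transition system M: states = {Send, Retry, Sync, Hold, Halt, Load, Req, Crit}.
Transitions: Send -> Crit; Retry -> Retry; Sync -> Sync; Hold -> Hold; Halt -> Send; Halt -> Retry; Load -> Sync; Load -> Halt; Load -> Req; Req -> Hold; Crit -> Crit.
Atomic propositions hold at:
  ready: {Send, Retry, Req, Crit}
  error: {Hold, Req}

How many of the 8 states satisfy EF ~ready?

5

Sat(~ready) = {Sync, Hold, Halt, Load}
EF ~ready: least fixpoint, start Z0 = {Sync, Hold, Halt, Load}, add states with some successor in Z. Z1 = {Sync, Hold, Halt, Load, Req}; fixed.
Sat(EF ~ready) = {Sync, Hold, Halt, Load, Req}
|Sat(EF ~ready)| = |{Sync, Hold, Halt, Load, Req}| = 5.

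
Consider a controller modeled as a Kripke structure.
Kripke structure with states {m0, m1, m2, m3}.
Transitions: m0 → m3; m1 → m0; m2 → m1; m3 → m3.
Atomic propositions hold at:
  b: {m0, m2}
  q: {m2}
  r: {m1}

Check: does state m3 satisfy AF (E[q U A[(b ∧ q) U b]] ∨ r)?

Sat(b ∧ q) = {m2}
A[(b ∧ q) U b]: least fixpoint, start Z0 = Sat(b) = {m0, m2}, add states in Sat(b ∧ q) with every successor in Z. Already a fixed point.
Sat(A[(b ∧ q) U b]) = {m0, m2}
E[q U A[(b ∧ q) U b]]: least fixpoint, start Z0 = Sat(A[(b ∧ q) U b]) = {m0, m2}, add states in Sat(q) with some successor in Z. Already a fixed point.
Sat(E[q U A[(b ∧ q) U b]]) = {m0, m2}
Sat(E[q U A[(b ∧ q) U b]] ∨ r) = {m0, m1, m2}
AF (E[q U A[(b ∧ q) U b]] ∨ r): least fixpoint, start Z0 = {m0, m1, m2}, add states with every successor in Z. Already a fixed point.
Sat(AF (E[q U A[(b ∧ q) U b]] ∨ r)) = {m0, m1, m2}
m3 ∉ Sat(AF (E[q U A[(b ∧ q) U b]] ∨ r)) = {m0, m1, m2}, so the formula does not hold at m3.

No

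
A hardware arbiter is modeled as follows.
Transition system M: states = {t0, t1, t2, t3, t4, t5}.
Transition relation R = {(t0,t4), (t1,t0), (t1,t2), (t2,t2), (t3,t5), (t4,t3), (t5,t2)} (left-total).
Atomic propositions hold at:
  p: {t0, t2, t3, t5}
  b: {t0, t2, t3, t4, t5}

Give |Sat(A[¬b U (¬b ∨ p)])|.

5

Sat(¬b) = {t1}
Sat(¬b ∨ p) = {t0, t1, t2, t3, t5}
A[¬b U (¬b ∨ p)]: least fixpoint, start Z0 = Sat((¬b ∨ p)) = {t0, t1, t2, t3, t5}, add states in Sat(¬b) with every successor in Z. Already a fixed point.
Sat(A[¬b U (¬b ∨ p)]) = {t0, t1, t2, t3, t5}
|Sat(A[¬b U (¬b ∨ p)])| = |{t0, t1, t2, t3, t5}| = 5.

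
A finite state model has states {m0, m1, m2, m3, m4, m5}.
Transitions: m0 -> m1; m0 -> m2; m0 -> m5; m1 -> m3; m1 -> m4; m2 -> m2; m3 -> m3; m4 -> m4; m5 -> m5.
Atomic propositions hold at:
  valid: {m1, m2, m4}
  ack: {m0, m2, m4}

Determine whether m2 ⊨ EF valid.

EF valid: least fixpoint, start Z0 = {m1, m2, m4}, add states with some successor in Z. Z1 = {m0, m1, m2, m4}; fixed.
Sat(EF valid) = {m0, m1, m2, m4}
m2 ∈ Sat(EF valid) = {m0, m1, m2, m4}, so the formula holds at m2.

Yes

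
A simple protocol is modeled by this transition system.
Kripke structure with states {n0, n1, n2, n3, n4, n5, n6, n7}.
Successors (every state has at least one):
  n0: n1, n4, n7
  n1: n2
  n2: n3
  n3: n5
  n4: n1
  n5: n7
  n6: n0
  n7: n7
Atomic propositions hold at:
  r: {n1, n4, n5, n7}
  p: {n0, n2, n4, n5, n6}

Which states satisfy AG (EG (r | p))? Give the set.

Sat(r | p) = {n0, n1, n2, n4, n5, n6, n7}
EG (r | p): greatest fixpoint, start Z0 = {n0, n1, n2, n4, n5, n6, n7}, keep only states in Sat with some successor in Z. Z1 = {n0, n1, n4, n5, n6, n7}; Z2 = {n0, n4, n5, n6, n7}; Z3 = {n0, n5, n6, n7}; fixed.
Sat(EG (r | p)) = {n0, n5, n6, n7}
AG (EG (r | p)): greatest fixpoint, start Z0 = {n0, n5, n6, n7}, keep only states in Sat with every successor in Z. Z1 = {n5, n6, n7}; Z2 = {n5, n7}; fixed.
Sat(AG (EG (r | p))) = {n5, n7}

{n5, n7}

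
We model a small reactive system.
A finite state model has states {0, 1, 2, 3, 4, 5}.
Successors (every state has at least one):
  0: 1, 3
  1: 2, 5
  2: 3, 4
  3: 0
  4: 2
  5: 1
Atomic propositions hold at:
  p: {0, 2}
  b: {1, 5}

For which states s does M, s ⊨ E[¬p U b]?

Sat(¬p) = {1, 3, 4, 5}
E[¬p U b]: least fixpoint, start Z0 = Sat(b) = {1, 5}, add states in Sat(¬p) with some successor in Z. Already a fixed point.
Sat(E[¬p U b]) = {1, 5}

{1, 5}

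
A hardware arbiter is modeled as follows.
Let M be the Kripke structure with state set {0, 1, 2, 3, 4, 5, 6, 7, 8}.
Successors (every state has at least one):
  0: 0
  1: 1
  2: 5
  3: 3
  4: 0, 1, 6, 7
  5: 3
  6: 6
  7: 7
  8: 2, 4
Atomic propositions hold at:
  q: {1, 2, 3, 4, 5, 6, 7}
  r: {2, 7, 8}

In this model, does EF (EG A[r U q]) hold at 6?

Yes

A[r U q]: least fixpoint, start Z0 = Sat(q) = {1, 2, 3, 4, 5, 6, 7}, add states in Sat(r) with every successor in Z. Z1 = {1, 2, 3, 4, 5, 6, 7, 8}; fixed.
Sat(A[r U q]) = {1, 2, 3, 4, 5, 6, 7, 8}
EG A[r U q]: greatest fixpoint, start Z0 = {1, 2, 3, 4, 5, 6, 7, 8}, keep only states in Sat with some successor in Z. Already a fixed point.
Sat(EG A[r U q]) = {1, 2, 3, 4, 5, 6, 7, 8}
EF (EG A[r U q]): least fixpoint, start Z0 = {1, 2, 3, 4, 5, 6, 7, 8}, add states with some successor in Z. Already a fixed point.
Sat(EF (EG A[r U q])) = {1, 2, 3, 4, 5, 6, 7, 8}
6 ∈ Sat(EF (EG A[r U q])) = {1, 2, 3, 4, 5, 6, 7, 8}, so the formula holds at 6.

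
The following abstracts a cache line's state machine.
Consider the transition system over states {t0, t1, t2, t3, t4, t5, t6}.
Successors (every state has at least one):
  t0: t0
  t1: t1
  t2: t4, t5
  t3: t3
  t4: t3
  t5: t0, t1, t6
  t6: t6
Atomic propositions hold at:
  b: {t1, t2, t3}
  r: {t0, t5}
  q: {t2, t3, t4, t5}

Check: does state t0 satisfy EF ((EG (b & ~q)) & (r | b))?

Sat(~q) = {t0, t1, t6}
Sat(b & ~q) = {t1}
EG (b & ~q): greatest fixpoint, start Z0 = {t1}, keep only states in Sat with some successor in Z. Already a fixed point.
Sat(EG (b & ~q)) = {t1}
Sat(r | b) = {t0, t1, t2, t3, t5}
Sat((EG (b & ~q)) & (r | b)) = {t1}
EF ((EG (b & ~q)) & (r | b)): least fixpoint, start Z0 = {t1}, add states with some successor in Z. Z1 = {t1, t5}; Z2 = {t1, t2, t5}; fixed.
Sat(EF ((EG (b & ~q)) & (r | b))) = {t1, t2, t5}
t0 ∉ Sat(EF ((EG (b & ~q)) & (r | b))) = {t1, t2, t5}, so the formula does not hold at t0.

No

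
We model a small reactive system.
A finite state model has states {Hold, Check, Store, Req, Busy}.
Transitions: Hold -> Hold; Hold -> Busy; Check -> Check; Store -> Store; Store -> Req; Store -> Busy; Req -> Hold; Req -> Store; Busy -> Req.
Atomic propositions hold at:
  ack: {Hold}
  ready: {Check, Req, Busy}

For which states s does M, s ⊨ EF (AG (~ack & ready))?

{Check}

Sat(~ack) = {Check, Store, Req, Busy}
Sat(~ack & ready) = {Check, Req, Busy}
AG (~ack & ready): greatest fixpoint, start Z0 = {Check, Req, Busy}, keep only states in Sat with every successor in Z. Z1 = {Check, Busy}; Z2 = {Check}; fixed.
Sat(AG (~ack & ready)) = {Check}
EF (AG (~ack & ready)): least fixpoint, start Z0 = {Check}, add states with some successor in Z. Already a fixed point.
Sat(EF (AG (~ack & ready))) = {Check}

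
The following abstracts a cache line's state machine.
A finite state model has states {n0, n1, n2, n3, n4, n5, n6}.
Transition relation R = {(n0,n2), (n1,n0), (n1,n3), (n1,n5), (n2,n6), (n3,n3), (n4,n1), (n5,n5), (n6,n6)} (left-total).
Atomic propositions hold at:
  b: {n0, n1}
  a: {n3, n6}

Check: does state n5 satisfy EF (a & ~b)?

Sat(~b) = {n2, n3, n4, n5, n6}
Sat(a & ~b) = {n3, n6}
EF (a & ~b): least fixpoint, start Z0 = {n3, n6}, add states with some successor in Z. Z1 = {n1, n2, n3, n6}; Z2 = {n0, n1, n2, n3, n4, n6}; fixed.
Sat(EF (a & ~b)) = {n0, n1, n2, n3, n4, n6}
n5 ∉ Sat(EF (a & ~b)) = {n0, n1, n2, n3, n4, n6}, so the formula does not hold at n5.

No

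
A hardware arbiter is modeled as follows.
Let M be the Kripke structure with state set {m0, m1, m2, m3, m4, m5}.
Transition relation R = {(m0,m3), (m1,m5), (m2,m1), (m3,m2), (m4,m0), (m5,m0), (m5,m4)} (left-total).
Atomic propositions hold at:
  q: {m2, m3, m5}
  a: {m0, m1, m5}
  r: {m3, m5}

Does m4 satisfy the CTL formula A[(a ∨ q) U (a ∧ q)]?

Sat(a ∨ q) = {m0, m1, m2, m3, m5}
Sat(a ∧ q) = {m5}
A[(a ∨ q) U (a ∧ q)]: least fixpoint, start Z0 = Sat((a ∧ q)) = {m5}, add states in Sat(a ∨ q) with every successor in Z. Z1 = {m1, m5}; Z2 = {m1, m2, m5}; Z3 = {m1, m2, m3, m5}; Z4 = {m0, m1, m2, m3, m5}; fixed.
Sat(A[(a ∨ q) U (a ∧ q)]) = {m0, m1, m2, m3, m5}
m4 ∉ Sat(A[(a ∨ q) U (a ∧ q)]) = {m0, m1, m2, m3, m5}, so the formula does not hold at m4.

No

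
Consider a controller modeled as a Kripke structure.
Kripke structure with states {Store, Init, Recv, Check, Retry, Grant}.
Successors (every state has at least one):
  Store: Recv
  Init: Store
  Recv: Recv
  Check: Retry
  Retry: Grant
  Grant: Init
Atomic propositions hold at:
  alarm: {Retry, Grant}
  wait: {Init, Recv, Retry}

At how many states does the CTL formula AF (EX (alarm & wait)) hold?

Sat(alarm & wait) = {Retry}
Sat(EX (alarm & wait)) = {s : some successor in {Retry}} = {Check}
AF (EX (alarm & wait)): least fixpoint, start Z0 = {Check}, add states with every successor in Z. Already a fixed point.
Sat(AF (EX (alarm & wait))) = {Check}
|Sat(AF (EX (alarm & wait)))| = |{Check}| = 1.

1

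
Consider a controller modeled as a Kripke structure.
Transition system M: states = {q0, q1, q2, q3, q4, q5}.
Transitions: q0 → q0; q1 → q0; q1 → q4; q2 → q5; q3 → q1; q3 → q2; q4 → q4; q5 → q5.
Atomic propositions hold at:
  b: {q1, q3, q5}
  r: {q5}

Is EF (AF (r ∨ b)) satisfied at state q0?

Sat(r ∨ b) = {q1, q3, q5}
AF (r ∨ b): least fixpoint, start Z0 = {q1, q3, q5}, add states with every successor in Z. Z1 = {q1, q2, q3, q5}; fixed.
Sat(AF (r ∨ b)) = {q1, q2, q3, q5}
EF (AF (r ∨ b)): least fixpoint, start Z0 = {q1, q2, q3, q5}, add states with some successor in Z. Already a fixed point.
Sat(EF (AF (r ∨ b))) = {q1, q2, q3, q5}
q0 ∉ Sat(EF (AF (r ∨ b))) = {q1, q2, q3, q5}, so the formula does not hold at q0.

No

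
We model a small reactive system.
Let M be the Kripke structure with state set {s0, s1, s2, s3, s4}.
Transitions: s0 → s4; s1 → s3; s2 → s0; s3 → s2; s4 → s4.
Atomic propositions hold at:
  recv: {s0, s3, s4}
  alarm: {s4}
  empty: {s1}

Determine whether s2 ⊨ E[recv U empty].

No

E[recv U empty]: least fixpoint, start Z0 = Sat(empty) = {s1}, add states in Sat(recv) with some successor in Z. Already a fixed point.
Sat(E[recv U empty]) = {s1}
s2 ∉ Sat(E[recv U empty]) = {s1}, so the formula does not hold at s2.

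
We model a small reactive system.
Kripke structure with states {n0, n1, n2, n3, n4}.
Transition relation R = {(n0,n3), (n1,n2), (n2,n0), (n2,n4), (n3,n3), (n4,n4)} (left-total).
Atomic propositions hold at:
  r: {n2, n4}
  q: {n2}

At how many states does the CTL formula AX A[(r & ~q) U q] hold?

1

Sat(~q) = {n0, n1, n3, n4}
Sat(r & ~q) = {n4}
A[(r & ~q) U q]: least fixpoint, start Z0 = Sat(q) = {n2}, add states in Sat(r & ~q) with every successor in Z. Already a fixed point.
Sat(A[(r & ~q) U q]) = {n2}
Sat(AX A[(r & ~q) U q]) = {s : every successor in {n2}} = {n1}
|Sat(AX A[(r & ~q) U q])| = |{n1}| = 1.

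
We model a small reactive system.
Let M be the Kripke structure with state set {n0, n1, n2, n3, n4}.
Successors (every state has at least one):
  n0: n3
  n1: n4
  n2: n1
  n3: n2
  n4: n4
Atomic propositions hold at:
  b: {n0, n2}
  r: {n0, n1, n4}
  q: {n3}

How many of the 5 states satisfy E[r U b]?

2

E[r U b]: least fixpoint, start Z0 = Sat(b) = {n0, n2}, add states in Sat(r) with some successor in Z. Already a fixed point.
Sat(E[r U b]) = {n0, n2}
|Sat(E[r U b])| = |{n0, n2}| = 2.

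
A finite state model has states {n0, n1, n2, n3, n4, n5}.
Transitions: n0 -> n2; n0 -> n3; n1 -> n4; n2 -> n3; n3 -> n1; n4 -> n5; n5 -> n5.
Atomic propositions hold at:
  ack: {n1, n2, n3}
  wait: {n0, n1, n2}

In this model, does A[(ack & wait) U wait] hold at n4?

Sat(ack & wait) = {n1, n2}
A[(ack & wait) U wait]: least fixpoint, start Z0 = Sat(wait) = {n0, n1, n2}, add states in Sat(ack & wait) with every successor in Z. Already a fixed point.
Sat(A[(ack & wait) U wait]) = {n0, n1, n2}
n4 ∉ Sat(A[(ack & wait) U wait]) = {n0, n1, n2}, so the formula does not hold at n4.

No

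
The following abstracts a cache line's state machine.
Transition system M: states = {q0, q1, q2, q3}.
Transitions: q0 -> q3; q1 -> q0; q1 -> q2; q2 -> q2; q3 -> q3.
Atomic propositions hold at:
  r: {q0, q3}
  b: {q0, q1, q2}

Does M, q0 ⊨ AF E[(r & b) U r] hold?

Yes

Sat(r & b) = {q0}
E[(r & b) U r]: least fixpoint, start Z0 = Sat(r) = {q0, q3}, add states in Sat(r & b) with some successor in Z. Already a fixed point.
Sat(E[(r & b) U r]) = {q0, q3}
AF E[(r & b) U r]: least fixpoint, start Z0 = {q0, q3}, add states with every successor in Z. Already a fixed point.
Sat(AF E[(r & b) U r]) = {q0, q3}
q0 ∈ Sat(AF E[(r & b) U r]) = {q0, q3}, so the formula holds at q0.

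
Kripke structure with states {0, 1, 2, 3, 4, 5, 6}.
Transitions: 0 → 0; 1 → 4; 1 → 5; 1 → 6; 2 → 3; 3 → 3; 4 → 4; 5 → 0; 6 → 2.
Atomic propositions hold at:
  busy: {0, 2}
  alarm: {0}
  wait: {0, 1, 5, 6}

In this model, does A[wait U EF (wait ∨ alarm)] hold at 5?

Yes

Sat(wait ∨ alarm) = {0, 1, 5, 6}
EF (wait ∨ alarm): least fixpoint, start Z0 = {0, 1, 5, 6}, add states with some successor in Z. Already a fixed point.
Sat(EF (wait ∨ alarm)) = {0, 1, 5, 6}
A[wait U EF (wait ∨ alarm)]: least fixpoint, start Z0 = Sat(EF (wait ∨ alarm)) = {0, 1, 5, 6}, add states in Sat(wait) with every successor in Z. Already a fixed point.
Sat(A[wait U EF (wait ∨ alarm)]) = {0, 1, 5, 6}
5 ∈ Sat(A[wait U EF (wait ∨ alarm)]) = {0, 1, 5, 6}, so the formula holds at 5.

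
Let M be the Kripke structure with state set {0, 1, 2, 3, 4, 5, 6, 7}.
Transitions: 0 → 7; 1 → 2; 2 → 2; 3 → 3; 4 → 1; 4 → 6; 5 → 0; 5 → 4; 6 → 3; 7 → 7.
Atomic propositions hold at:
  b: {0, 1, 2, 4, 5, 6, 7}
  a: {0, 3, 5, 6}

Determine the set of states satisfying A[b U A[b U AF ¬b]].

Sat(¬b) = {3}
AF ¬b: least fixpoint, start Z0 = {3}, add states with every successor in Z. Z1 = {3, 6}; fixed.
Sat(AF ¬b) = {3, 6}
A[b U AF ¬b]: least fixpoint, start Z0 = Sat(AF ¬b) = {3, 6}, add states in Sat(b) with every successor in Z. Already a fixed point.
Sat(A[b U AF ¬b]) = {3, 6}
A[b U A[b U AF ¬b]]: least fixpoint, start Z0 = Sat(A[b U AF ¬b]) = {3, 6}, add states in Sat(b) with every successor in Z. Already a fixed point.
Sat(A[b U A[b U AF ¬b]]) = {3, 6}

{3, 6}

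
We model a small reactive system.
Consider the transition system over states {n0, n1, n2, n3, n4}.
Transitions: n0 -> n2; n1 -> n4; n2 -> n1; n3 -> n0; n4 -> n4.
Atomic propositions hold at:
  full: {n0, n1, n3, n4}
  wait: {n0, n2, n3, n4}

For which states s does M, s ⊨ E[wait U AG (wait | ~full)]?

Sat(~full) = {n2}
Sat(wait | ~full) = {n0, n2, n3, n4}
AG (wait | ~full): greatest fixpoint, start Z0 = {n0, n2, n3, n4}, keep only states in Sat with every successor in Z. Z1 = {n0, n3, n4}; Z2 = {n3, n4}; Z3 = {n4}; fixed.
Sat(AG (wait | ~full)) = {n4}
E[wait U AG (wait | ~full)]: least fixpoint, start Z0 = Sat(AG (wait | ~full)) = {n4}, add states in Sat(wait) with some successor in Z. Already a fixed point.
Sat(E[wait U AG (wait | ~full)]) = {n4}

{n4}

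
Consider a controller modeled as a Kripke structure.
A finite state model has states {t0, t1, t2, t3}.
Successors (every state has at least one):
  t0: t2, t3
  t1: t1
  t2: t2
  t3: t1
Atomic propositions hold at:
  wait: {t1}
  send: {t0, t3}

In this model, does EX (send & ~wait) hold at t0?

Yes

Sat(~wait) = {t0, t2, t3}
Sat(send & ~wait) = {t0, t3}
Sat(EX (send & ~wait)) = {s : some successor in {t0, t3}} = {t0}
t0 ∈ Sat(EX (send & ~wait)) = {t0}, so the formula holds at t0.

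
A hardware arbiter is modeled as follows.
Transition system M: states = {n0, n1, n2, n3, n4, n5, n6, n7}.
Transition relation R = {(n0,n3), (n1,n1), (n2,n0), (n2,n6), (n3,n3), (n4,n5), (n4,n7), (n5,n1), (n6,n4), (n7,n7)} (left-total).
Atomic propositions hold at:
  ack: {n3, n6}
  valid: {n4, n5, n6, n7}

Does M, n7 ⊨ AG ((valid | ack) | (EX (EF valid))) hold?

Yes

Sat(valid | ack) = {n3, n4, n5, n6, n7}
EF valid: least fixpoint, start Z0 = {n4, n5, n6, n7}, add states with some successor in Z. Z1 = {n2, n4, n5, n6, n7}; fixed.
Sat(EF valid) = {n2, n4, n5, n6, n7}
Sat(EX (EF valid)) = {s : some successor in {n2, n4, n5, n6, n7}} = {n2, n4, n6, n7}
Sat((valid | ack) | (EX (EF valid))) = {n2, n3, n4, n5, n6, n7}
AG ((valid | ack) | (EX (EF valid))): greatest fixpoint, start Z0 = {n2, n3, n4, n5, n6, n7}, keep only states in Sat with every successor in Z. Z1 = {n3, n4, n6, n7}; Z2 = {n3, n6, n7}; Z3 = {n3, n7}; fixed.
Sat(AG ((valid | ack) | (EX (EF valid)))) = {n3, n7}
n7 ∈ Sat(AG ((valid | ack) | (EX (EF valid)))) = {n3, n7}, so the formula holds at n7.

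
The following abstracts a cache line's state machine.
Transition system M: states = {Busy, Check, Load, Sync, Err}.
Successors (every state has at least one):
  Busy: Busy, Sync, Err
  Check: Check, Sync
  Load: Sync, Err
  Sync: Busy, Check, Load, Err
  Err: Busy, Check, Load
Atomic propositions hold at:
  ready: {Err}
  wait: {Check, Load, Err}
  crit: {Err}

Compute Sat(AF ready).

AF ready: least fixpoint, start Z0 = {Err}, add states with every successor in Z. Already a fixed point.
Sat(AF ready) = {Err}

{Err}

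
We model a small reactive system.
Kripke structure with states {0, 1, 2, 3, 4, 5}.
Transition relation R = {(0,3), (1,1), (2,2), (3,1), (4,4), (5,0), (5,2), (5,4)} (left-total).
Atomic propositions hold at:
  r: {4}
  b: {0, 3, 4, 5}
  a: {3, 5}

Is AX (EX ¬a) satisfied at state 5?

Sat(¬a) = {0, 1, 2, 4}
Sat(EX ¬a) = {s : some successor in {0, 1, 2, 4}} = {1, 2, 3, 4, 5}
Sat(AX (EX ¬a)) = {s : every successor in {1, 2, 3, 4, 5}} = {0, 1, 2, 3, 4}
5 ∉ Sat(AX (EX ¬a)) = {0, 1, 2, 3, 4}, so the formula does not hold at 5.

No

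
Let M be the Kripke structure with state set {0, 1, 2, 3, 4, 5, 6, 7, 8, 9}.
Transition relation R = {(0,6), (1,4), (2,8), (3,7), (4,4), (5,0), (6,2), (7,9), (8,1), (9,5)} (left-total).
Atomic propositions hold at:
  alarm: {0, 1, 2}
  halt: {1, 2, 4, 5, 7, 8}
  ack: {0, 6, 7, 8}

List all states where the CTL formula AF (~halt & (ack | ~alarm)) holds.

Sat(~halt) = {0, 3, 6, 9}
Sat(~alarm) = {3, 4, 5, 6, 7, 8, 9}
Sat(ack | ~alarm) = {0, 3, 4, 5, 6, 7, 8, 9}
Sat(~halt & (ack | ~alarm)) = {0, 3, 6, 9}
AF (~halt & (ack | ~alarm)): least fixpoint, start Z0 = {0, 3, 6, 9}, add states with every successor in Z. Z1 = {0, 3, 5, 6, 7, 9}; fixed.
Sat(AF (~halt & (ack | ~alarm))) = {0, 3, 5, 6, 7, 9}

{0, 3, 5, 6, 7, 9}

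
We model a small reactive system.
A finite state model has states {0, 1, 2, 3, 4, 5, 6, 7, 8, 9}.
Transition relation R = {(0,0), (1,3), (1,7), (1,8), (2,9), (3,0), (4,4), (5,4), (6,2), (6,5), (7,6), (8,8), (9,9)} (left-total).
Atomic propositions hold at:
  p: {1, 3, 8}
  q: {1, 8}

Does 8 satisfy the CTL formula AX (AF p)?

Yes

AF p: least fixpoint, start Z0 = {1, 3, 8}, add states with every successor in Z. Already a fixed point.
Sat(AF p) = {1, 3, 8}
Sat(AX (AF p)) = {s : every successor in {1, 3, 8}} = {8}
8 ∈ Sat(AX (AF p)) = {8}, so the formula holds at 8.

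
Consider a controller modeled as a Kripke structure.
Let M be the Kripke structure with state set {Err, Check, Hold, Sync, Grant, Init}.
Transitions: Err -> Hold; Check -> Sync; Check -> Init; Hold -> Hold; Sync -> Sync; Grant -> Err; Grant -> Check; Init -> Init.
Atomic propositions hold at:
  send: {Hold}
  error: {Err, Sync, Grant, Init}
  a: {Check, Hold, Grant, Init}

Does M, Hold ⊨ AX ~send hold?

Sat(~send) = {Err, Check, Sync, Grant, Init}
Sat(AX ~send) = {s : every successor in {Err, Check, Sync, Grant, Init}} = {Check, Sync, Grant, Init}
Hold ∉ Sat(AX ~send) = {Check, Sync, Grant, Init}, so the formula does not hold at Hold.

No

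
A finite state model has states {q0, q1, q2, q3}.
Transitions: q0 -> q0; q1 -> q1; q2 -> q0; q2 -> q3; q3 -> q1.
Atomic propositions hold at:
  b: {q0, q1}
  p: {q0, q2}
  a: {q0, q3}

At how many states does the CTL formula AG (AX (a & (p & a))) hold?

Sat(p & a) = {q0}
Sat(a & (p & a)) = {q0}
Sat(AX (a & (p & a))) = {s : every successor in {q0}} = {q0}
AG (AX (a & (p & a))): greatest fixpoint, start Z0 = {q0}, keep only states in Sat with every successor in Z. Already a fixed point.
Sat(AG (AX (a & (p & a)))) = {q0}
|Sat(AG (AX (a & (p & a))))| = |{q0}| = 1.

1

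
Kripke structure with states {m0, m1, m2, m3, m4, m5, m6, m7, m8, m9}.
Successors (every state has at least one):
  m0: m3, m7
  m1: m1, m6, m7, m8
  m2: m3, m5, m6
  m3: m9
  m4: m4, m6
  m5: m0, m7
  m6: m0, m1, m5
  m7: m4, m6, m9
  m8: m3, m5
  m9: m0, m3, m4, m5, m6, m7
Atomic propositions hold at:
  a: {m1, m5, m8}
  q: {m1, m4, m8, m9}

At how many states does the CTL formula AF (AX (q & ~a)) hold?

Sat(~a) = {m0, m2, m3, m4, m6, m7, m9}
Sat(q & ~a) = {m4, m9}
Sat(AX (q & ~a)) = {s : every successor in {m4, m9}} = {m3}
AF (AX (q & ~a)): least fixpoint, start Z0 = {m3}, add states with every successor in Z. Already a fixed point.
Sat(AF (AX (q & ~a))) = {m3}
|Sat(AF (AX (q & ~a)))| = |{m3}| = 1.

1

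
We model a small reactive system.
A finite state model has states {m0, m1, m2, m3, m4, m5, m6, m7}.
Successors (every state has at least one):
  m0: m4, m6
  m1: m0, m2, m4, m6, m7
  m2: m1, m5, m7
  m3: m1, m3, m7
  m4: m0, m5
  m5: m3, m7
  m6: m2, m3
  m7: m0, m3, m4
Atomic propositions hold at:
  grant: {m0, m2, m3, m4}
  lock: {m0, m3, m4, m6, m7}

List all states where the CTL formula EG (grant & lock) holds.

Sat(grant & lock) = {m0, m3, m4}
EG (grant & lock): greatest fixpoint, start Z0 = {m0, m3, m4}, keep only states in Sat with some successor in Z. Already a fixed point.
Sat(EG (grant & lock)) = {m0, m3, m4}

{m0, m3, m4}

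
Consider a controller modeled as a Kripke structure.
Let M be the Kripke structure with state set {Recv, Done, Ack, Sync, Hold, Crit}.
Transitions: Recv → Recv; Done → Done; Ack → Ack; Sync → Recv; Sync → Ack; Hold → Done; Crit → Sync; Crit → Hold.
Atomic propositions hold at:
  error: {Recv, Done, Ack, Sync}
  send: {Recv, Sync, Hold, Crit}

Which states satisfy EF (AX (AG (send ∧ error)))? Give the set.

{Recv, Sync, Crit}

Sat(send ∧ error) = {Recv, Sync}
AG (send ∧ error): greatest fixpoint, start Z0 = {Recv, Sync}, keep only states in Sat with every successor in Z. Z1 = {Recv}; fixed.
Sat(AG (send ∧ error)) = {Recv}
Sat(AX (AG (send ∧ error))) = {s : every successor in {Recv}} = {Recv}
EF (AX (AG (send ∧ error))): least fixpoint, start Z0 = {Recv}, add states with some successor in Z. Z1 = {Recv, Sync}; Z2 = {Recv, Sync, Crit}; fixed.
Sat(EF (AX (AG (send ∧ error)))) = {Recv, Sync, Crit}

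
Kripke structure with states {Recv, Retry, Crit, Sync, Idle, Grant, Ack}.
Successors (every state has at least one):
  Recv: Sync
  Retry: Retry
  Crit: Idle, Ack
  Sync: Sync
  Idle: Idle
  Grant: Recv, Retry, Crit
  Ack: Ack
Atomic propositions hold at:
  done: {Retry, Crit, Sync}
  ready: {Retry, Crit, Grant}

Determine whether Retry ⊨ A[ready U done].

Yes

A[ready U done]: least fixpoint, start Z0 = Sat(done) = {Retry, Crit, Sync}, add states in Sat(ready) with every successor in Z. Already a fixed point.
Sat(A[ready U done]) = {Retry, Crit, Sync}
Retry ∈ Sat(A[ready U done]) = {Retry, Crit, Sync}, so the formula holds at Retry.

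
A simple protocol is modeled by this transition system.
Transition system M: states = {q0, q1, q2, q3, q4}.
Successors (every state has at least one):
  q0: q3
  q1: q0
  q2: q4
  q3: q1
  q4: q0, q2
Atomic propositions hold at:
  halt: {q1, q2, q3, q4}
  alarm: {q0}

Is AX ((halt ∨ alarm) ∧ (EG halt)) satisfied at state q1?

Sat(halt ∨ alarm) = {q0, q1, q2, q3, q4}
EG halt: greatest fixpoint, start Z0 = {q1, q2, q3, q4}, keep only states in Sat with some successor in Z. Z1 = {q2, q3, q4}; Z2 = {q2, q4}; fixed.
Sat(EG halt) = {q2, q4}
Sat((halt ∨ alarm) ∧ (EG halt)) = {q2, q4}
Sat(AX ((halt ∨ alarm) ∧ (EG halt))) = {s : every successor in {q2, q4}} = {q2}
q1 ∉ Sat(AX ((halt ∨ alarm) ∧ (EG halt))) = {q2}, so the formula does not hold at q1.

No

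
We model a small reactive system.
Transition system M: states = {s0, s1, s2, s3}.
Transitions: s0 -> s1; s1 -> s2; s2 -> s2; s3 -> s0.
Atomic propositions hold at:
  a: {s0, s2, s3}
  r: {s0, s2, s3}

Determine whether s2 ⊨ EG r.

Yes

EG r: greatest fixpoint, start Z0 = {s0, s2, s3}, keep only states in Sat with some successor in Z. Z1 = {s2, s3}; Z2 = {s2}; fixed.
Sat(EG r) = {s2}
s2 ∈ Sat(EG r) = {s2}, so the formula holds at s2.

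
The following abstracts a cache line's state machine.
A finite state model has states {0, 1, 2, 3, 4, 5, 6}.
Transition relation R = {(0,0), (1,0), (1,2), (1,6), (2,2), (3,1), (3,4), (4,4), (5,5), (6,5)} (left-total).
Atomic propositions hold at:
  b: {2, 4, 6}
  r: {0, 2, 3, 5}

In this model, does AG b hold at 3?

No

AG b: greatest fixpoint, start Z0 = {2, 4, 6}, keep only states in Sat with every successor in Z. Z1 = {2, 4}; fixed.
Sat(AG b) = {2, 4}
3 ∉ Sat(AG b) = {2, 4}, so the formula does not hold at 3.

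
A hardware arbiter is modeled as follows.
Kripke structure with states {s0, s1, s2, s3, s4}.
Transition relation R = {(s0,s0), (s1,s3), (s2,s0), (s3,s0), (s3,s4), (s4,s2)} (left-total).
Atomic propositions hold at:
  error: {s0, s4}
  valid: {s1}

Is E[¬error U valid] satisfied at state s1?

Yes

Sat(¬error) = {s1, s2, s3}
E[¬error U valid]: least fixpoint, start Z0 = Sat(valid) = {s1}, add states in Sat(¬error) with some successor in Z. Already a fixed point.
Sat(E[¬error U valid]) = {s1}
s1 ∈ Sat(E[¬error U valid]) = {s1}, so the formula holds at s1.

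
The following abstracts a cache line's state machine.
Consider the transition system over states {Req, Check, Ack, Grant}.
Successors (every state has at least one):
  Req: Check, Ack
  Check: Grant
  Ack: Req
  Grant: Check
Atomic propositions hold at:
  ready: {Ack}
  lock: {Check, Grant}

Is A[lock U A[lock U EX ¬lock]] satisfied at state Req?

Sat(¬lock) = {Req, Ack}
Sat(EX ¬lock) = {s : some successor in {Req, Ack}} = {Req, Ack}
A[lock U EX ¬lock]: least fixpoint, start Z0 = Sat(EX ¬lock) = {Req, Ack}, add states in Sat(lock) with every successor in Z. Already a fixed point.
Sat(A[lock U EX ¬lock]) = {Req, Ack}
A[lock U A[lock U EX ¬lock]]: least fixpoint, start Z0 = Sat(A[lock U EX ¬lock]) = {Req, Ack}, add states in Sat(lock) with every successor in Z. Already a fixed point.
Sat(A[lock U A[lock U EX ¬lock]]) = {Req, Ack}
Req ∈ Sat(A[lock U A[lock U EX ¬lock]]) = {Req, Ack}, so the formula holds at Req.

Yes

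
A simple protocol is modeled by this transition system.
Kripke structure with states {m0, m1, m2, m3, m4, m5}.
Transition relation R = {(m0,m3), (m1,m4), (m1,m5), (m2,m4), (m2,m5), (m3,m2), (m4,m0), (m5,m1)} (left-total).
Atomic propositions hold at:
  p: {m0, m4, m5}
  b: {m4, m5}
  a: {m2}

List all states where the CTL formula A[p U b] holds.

{m4, m5}

A[p U b]: least fixpoint, start Z0 = Sat(b) = {m4, m5}, add states in Sat(p) with every successor in Z. Already a fixed point.
Sat(A[p U b]) = {m4, m5}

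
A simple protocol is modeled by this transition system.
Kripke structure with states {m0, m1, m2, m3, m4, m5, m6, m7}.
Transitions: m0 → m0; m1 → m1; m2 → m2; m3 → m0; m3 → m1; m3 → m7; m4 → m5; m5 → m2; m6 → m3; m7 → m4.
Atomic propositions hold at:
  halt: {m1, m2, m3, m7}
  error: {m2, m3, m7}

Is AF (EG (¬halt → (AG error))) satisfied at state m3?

Sat(¬halt) = {m0, m4, m5, m6}
AG error: greatest fixpoint, start Z0 = {m2, m3, m7}, keep only states in Sat with every successor in Z. Z1 = {m2}; fixed.
Sat(AG error) = {m2}
Sat(¬halt → (AG error)) = {m1, m2, m3, m7}
EG (¬halt → (AG error)): greatest fixpoint, start Z0 = {m1, m2, m3, m7}, keep only states in Sat with some successor in Z. Z1 = {m1, m2, m3}; fixed.
Sat(EG (¬halt → (AG error))) = {m1, m2, m3}
AF (EG (¬halt → (AG error))): least fixpoint, start Z0 = {m1, m2, m3}, add states with every successor in Z. Z1 = {m1, m2, m3, m5, m6}; Z2 = {m1, m2, m3, m4, m5, m6}; Z3 = {m1, m2, m3, m4, m5, m6, m7}; fixed.
Sat(AF (EG (¬halt → (AG error)))) = {m1, m2, m3, m4, m5, m6, m7}
m3 ∈ Sat(AF (EG (¬halt → (AG error)))) = {m1, m2, m3, m4, m5, m6, m7}, so the formula holds at m3.

Yes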